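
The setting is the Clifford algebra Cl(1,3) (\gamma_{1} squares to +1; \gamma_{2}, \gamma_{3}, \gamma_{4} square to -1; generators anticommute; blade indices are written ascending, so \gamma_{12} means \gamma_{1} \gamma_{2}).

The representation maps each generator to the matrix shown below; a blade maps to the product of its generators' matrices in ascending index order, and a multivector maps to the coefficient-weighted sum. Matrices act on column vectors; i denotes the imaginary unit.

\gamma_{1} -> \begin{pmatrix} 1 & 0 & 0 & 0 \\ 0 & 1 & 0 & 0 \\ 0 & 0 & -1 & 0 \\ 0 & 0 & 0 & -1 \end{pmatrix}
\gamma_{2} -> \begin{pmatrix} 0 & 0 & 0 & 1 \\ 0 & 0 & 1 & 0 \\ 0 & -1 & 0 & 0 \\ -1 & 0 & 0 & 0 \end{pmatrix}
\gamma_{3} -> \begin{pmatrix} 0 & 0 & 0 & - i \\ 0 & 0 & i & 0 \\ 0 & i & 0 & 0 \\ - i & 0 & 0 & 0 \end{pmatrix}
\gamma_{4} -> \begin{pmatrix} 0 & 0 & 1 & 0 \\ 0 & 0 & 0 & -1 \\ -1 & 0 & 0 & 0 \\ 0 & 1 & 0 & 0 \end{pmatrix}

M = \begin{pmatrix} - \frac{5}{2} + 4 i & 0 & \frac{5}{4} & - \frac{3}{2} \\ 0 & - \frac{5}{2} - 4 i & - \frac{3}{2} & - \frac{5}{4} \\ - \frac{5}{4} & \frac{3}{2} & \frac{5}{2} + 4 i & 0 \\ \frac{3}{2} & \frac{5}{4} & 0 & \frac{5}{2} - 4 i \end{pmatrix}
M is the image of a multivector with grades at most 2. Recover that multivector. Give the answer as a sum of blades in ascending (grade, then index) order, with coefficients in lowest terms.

Method: the blade images are trace-orthogonal — tr(rho(e_A) rho(e_B)^-1) = 4 if A = B and 0 otherwise — and rho(e_A)^-1 = (e_A)^2 * rho(e_A) with (e_A)^2 = +1 or -1, so the coefficient of e_A in the preimage is (e_A)^2 * tr(M rho(e_A))/4.
Nonzero projections over blades of grade <= 2: \gamma_{1}: (\gamma_{1})^2 = +1, tr(M rho(\gamma_{1})) = -10, coefficient -\frac{5}{2}; \gamma_{2}: (\gamma_{2})^2 = -1, tr(M rho(\gamma_{2})) = 6, coefficient -\frac{3}{2}; \gamma_{4}: (\gamma_{4})^2 = -1, tr(M rho(\gamma_{4})) = -5, coefficient \frac{5}{4}; \gamma_{23}: (\gamma_{23})^2 = -1, tr(M rho(\gamma_{23})) = 16, coefficient -4. Every other blade of grade <= 2 projects to 0.
Answer: -\frac{5}{2} \gamma_{1} - \frac{3}{2} \gamma_{2} + \frac{5}{4} \gamma_{4} - 4 \gamma_{23}


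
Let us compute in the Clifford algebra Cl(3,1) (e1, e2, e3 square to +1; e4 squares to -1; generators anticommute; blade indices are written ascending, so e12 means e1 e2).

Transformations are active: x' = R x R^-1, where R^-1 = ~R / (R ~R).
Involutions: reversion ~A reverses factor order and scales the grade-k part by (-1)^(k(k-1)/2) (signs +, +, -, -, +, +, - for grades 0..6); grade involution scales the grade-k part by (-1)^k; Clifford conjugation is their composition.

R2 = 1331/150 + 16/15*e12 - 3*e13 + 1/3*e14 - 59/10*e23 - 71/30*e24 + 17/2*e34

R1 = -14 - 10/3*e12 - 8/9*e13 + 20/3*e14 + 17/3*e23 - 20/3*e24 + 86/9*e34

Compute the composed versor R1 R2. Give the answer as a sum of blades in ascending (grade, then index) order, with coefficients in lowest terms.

Distribute over the grade parts of R1 (each basis-blade product reordered to ascending indices, repeated generators contracted through their squares):
<R1>_0 (= -14) R2 = -9317/75 - 224/15*e12 + 42*e13 - 14/3*e14 + 413/5*e23 + 497/15*e24 - 119*e34
<R1>_2 (= -10/3*e12 - 8/9*e13 + 20/3*e14 + 17/3*e23 - 20/3*e24 + 86/9*e34) R2 = 12019/90 - 2942/45*e12 + 39971/675*e13 + 1429/15*e14 + 2377/450*e23 + 965/18*e24 + 159071/1350*e34 - 3496/45*e1234
Summing the partial products and collecting blades:
Answer: 4193/450 - 3614/45*e12 + 68321/675*e13 + 453/5*e14 + 39547/450*e23 + 7807/90*e24 - 1579/1350*e34 - 3496/45*e1234


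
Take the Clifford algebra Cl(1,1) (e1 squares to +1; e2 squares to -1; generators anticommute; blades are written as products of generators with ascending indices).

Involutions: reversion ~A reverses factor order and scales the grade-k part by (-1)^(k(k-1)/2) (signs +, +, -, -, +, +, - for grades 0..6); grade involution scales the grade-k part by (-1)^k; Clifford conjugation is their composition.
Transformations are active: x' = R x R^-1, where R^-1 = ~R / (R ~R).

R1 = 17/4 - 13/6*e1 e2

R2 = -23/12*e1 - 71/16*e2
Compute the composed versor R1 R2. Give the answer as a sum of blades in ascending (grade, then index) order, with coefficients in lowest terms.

Distribute over the terms of R1 (each basis-blade product reordered to ascending indices, repeated generators contracted through their squares):
(17/4) R2 = -391/48*e1 - 1207/64*e2
(-13/6*e1 e2) R2 = -923/96*e1 - 299/72*e2
Summing the partial products and collecting blades:
Answer: -1705/96*e1 - 13255/576*e2


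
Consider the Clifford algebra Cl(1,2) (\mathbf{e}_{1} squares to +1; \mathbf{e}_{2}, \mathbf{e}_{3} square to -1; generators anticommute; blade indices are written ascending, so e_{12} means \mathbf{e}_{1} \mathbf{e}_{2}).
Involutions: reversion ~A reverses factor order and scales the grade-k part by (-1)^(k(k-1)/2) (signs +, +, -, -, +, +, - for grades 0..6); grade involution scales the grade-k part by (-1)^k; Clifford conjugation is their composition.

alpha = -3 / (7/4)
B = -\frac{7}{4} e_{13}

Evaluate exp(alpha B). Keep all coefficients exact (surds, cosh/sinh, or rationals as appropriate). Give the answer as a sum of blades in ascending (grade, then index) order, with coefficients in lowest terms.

B^2 = (-\frac{7}{4})^2*(e_{13})^2 = \frac{49}{16}*(+1) = \frac{49}{16} (a basis 2-blade squares to minus the product of its generators' squares).
B^2 = \frac{49}{16} — the series telescopes hyperbolically here: l = \frac{7}{4}, alpha*l = -3, so exp(alpha B) = cosh(-3) + (sinh(-3)/(\frac{7}{4}))*B = \cosh{\left(3 \right)} + (- \frac{4 \sinh{\left(3 \right)}}{7})*B.
Answer: \cosh{\left(3 \right)} + \sinh{\left(3 \right)} e_{13}


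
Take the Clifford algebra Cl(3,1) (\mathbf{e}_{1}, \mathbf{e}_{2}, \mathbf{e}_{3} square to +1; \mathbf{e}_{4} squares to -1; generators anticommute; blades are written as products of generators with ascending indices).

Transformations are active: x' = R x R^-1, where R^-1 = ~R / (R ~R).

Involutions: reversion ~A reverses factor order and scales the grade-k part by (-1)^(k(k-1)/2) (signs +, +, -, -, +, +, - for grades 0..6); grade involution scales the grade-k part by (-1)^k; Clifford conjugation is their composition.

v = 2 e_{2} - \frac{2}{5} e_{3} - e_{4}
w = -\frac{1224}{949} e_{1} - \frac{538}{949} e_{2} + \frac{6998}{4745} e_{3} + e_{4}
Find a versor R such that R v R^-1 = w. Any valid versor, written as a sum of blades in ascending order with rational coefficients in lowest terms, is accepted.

Why this works: both vectors square to \frac{79}{25}, so q(v) = q(w) and R = v + w = -\frac{1224}{949} e_{1} + \frac{1360}{949} e_{2} + \frac{1020}{949} e_{3} carries v to w — its own direction survives, the complement (v - w)/2 flips.
Answer: -\frac{1224}{949} e_{1} + \frac{1360}{949} e_{2} + \frac{1020}{949} e_{3}


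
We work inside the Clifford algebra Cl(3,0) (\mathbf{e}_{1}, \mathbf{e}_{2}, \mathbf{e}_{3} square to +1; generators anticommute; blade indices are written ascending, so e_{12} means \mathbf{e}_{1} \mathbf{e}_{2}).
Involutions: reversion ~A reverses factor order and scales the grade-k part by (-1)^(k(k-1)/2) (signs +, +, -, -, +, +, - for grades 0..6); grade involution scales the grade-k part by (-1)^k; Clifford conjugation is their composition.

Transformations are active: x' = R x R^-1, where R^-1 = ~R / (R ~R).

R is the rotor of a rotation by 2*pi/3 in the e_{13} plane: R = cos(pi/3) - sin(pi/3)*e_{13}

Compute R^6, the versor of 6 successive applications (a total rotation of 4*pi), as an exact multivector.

The rotor phase is half the rotation angle and phases add under composition, so 6 steps in the e_{13} plane accumulate phase 6*(pi/3) = 2 \pi: R^6 = cos(2 \pi) - sin(2 \pi)*e_{13}.
cos(2 \pi) = 1 and sin(2 \pi) = 0, so R^6 = 1. The total rotation 4*pi is 2 full turns, so every vector returns to itself, yet the rotor is +1, back on the identity sheet (an even number of 2*pi turns).
Answer: 1


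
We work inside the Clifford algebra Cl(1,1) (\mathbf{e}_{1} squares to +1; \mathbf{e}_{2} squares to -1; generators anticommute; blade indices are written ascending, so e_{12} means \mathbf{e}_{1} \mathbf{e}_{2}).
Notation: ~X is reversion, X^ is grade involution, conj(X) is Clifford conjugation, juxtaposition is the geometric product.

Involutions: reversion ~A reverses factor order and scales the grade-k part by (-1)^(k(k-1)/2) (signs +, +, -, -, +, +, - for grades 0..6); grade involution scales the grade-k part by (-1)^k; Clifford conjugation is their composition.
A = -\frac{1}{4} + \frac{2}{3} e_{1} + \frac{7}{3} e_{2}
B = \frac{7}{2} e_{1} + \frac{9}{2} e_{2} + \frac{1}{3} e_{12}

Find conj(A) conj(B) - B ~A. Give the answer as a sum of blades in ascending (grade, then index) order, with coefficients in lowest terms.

first term: -\frac{49}{6} + \frac{119}{72} e_{1} + \frac{97}{72} e_{2} - \frac{61}{12} e_{12}
second term: -\frac{49}{6} - \frac{119}{72} e_{1} - \frac{97}{72} e_{2} + \frac{61}{12} e_{12}
Answer: \frac{119}{36} e_{1} + \frac{97}{36} e_{2} - \frac{61}{6} e_{12}


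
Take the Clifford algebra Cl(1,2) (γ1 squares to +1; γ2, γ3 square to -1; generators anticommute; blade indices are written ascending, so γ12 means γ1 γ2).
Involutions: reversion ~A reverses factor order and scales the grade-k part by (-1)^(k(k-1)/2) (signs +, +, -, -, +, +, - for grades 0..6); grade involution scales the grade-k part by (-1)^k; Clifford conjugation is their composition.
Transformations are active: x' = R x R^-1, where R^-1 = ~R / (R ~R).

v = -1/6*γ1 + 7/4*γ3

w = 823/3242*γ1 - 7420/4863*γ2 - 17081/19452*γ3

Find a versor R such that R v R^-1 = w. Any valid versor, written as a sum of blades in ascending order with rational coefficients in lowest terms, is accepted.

The midline construction: v and w both square to -437/144, so reflecting in their sum 424/4863*γ1 - 7420/4863*γ2 + 4240/4863*γ3 exchanges them.
Answer: 424/4863*γ1 - 7420/4863*γ2 + 4240/4863*γ3


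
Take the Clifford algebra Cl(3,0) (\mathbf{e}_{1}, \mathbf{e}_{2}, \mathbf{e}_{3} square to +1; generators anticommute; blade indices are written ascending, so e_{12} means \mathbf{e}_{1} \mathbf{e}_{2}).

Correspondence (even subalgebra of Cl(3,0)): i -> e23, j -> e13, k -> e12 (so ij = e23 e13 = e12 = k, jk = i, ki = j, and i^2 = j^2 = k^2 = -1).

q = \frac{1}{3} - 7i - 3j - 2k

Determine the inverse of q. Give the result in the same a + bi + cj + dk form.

In blades: q = \frac{1}{3} - 2 e_{12} - 3 e_{13} - 7 e_{23}.
With qbar = \frac{1}{3} + 2 e_{12} + 3 e_{13} + 7 e_{23} (scalar fixed, mapped units negated), q qbar = \frac{559}{9} (the sum of squared coefficients), so q^-1 = qbar / (\frac{559}{9}) = \frac{3}{559} + \frac{18}{559} e_{12} + \frac{27}{559} e_{13} + \frac{63}{559} e_{23}; translating back:
Answer: \frac{3}{559} + \frac{63}{559}i + \frac{27}{559}j + \frac{18}{559}k


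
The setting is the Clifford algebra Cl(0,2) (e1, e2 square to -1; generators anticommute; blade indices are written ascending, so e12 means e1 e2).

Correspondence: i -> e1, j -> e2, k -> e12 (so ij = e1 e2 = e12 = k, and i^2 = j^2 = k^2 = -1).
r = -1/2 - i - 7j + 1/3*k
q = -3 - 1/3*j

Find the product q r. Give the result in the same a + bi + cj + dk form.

In blades: q = -3 - 1/3*e2, r = -1/2 - e1 - 7*e2 + 1/3*e12.
Distribute q over r term by term (generator squares from the signature, products reordered to ascending indices): (-3)*r = 3/2 + 3*e1 + 21*e2 - e12; (-1/3*e2)*r = -7/3 - 1/9*e1 + 1/6*e2 - 1/3*e12.
Sum: -5/6 + 26/9*e1 + 127/6*e2 - 4/3*e12; translating back through the correspondence:
Answer: -5/6 + 26/9*i + 127/6*j - 4/3*k


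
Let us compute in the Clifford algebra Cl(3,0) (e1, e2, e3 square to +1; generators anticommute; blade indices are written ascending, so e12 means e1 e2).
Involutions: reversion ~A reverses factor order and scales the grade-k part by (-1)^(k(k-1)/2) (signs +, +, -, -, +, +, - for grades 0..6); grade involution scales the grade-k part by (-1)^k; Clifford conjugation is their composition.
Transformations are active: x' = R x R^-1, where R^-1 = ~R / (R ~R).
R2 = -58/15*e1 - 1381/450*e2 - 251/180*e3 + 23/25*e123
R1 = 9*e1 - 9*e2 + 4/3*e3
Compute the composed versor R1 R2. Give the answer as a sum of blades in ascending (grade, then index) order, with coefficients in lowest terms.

Distribute over the terms of R1 (each basis-blade product reordered to ascending indices, repeated generators contracted through their squares):
(9*e1) R2 = -174/5 - 1381/50*e12 - 251/20*e13 + 207/25*e23
(-9*e2) R2 = 1381/50 - 174/5*e12 + 207/25*e13 + 251/20*e23
(4/3*e3) R2 = -251/135 + 92/75*e12 + 232/45*e13 + 2762/675*e23
Summing the partial products and collecting blades:
Answer: -12203/1350 - 9179/150*e12 + 797/900*e13 + 67289/2700*e23


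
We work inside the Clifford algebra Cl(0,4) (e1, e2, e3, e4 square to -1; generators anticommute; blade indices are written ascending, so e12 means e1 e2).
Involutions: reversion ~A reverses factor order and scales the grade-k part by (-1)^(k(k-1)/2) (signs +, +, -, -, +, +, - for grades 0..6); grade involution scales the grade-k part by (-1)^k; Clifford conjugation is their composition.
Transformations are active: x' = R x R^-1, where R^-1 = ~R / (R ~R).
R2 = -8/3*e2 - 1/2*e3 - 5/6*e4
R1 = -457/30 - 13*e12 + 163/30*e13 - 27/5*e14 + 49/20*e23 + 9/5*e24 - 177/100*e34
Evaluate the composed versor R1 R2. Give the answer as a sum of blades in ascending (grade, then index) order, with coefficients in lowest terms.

Distribute over the terms of R2 (each basis-blade product reordered to ascending indices, repeated generators contracted through their squares):
R1 (-8/3*e2) = -104/3*e1 + 1828/45*e2 - 98/15*e3 - 24/5*e4 + 652/45*e123 - 72/5*e124 + 118/25*e234
R1 (-1/2*e3) = 163/60*e1 + 49/40*e2 + 457/60*e3 + 177/200*e4 + 13/2*e123 - 27/10*e134 + 9/10*e234
R1 (-5/6*e4) = -9/2*e1 + 3/2*e2 - 59/40*e3 + 457/36*e4 + 65/6*e124 - 163/36*e134 - 49/24*e234
Summing the partial products and collecting blades:
Answer: -729/20*e1 + 3121/72*e2 - 47/120*e3 + 15803/1800*e4 + 1889/90*e123 - 107/30*e124 - 1301/180*e134 + 2147/600*e234


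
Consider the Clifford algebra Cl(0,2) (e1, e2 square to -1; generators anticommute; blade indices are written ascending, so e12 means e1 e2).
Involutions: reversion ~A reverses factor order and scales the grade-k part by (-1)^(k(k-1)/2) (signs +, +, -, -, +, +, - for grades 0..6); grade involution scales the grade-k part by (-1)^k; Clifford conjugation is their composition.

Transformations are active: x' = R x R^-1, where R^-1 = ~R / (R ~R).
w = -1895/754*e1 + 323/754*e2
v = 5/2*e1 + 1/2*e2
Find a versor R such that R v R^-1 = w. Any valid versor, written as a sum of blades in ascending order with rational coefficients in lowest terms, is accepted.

The midline construction: v and w both square to -13/2, so reflecting in their sum -5/377*e1 + 350/377*e2 exchanges them.
Answer: -5/377*e1 + 350/377*e2


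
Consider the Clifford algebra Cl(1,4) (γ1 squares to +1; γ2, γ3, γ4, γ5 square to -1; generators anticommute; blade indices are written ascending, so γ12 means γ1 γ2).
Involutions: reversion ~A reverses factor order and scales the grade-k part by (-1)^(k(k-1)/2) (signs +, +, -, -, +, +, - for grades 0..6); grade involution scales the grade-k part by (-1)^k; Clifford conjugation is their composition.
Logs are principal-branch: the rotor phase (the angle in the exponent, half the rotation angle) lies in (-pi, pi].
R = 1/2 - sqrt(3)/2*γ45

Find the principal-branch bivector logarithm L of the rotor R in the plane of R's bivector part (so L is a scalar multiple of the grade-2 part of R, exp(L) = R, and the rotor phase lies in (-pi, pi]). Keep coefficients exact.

The scalar part of R is 1/2, so the principal-branch rotor phase is pinned; divide the bivector part by its sine to get the unit plane — L is the phase times that plane.
Concretely: cos(phase) = 1/2 gives phase = ±pi/3, and since phase/sin(phase) is even the sign is immaterial: L = (phase/sin(phase)) * <R>_2 = (2*sqrt(3)*pi/9) * <R>_2.
Answer: -pi/3*γ45


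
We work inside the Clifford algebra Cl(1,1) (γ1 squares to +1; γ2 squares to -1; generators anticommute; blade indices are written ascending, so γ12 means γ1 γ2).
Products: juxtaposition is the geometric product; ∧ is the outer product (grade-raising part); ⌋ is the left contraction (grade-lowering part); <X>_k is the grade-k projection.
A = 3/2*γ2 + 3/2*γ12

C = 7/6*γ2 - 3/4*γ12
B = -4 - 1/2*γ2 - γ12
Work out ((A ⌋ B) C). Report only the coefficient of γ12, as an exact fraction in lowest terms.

step 1: -3/4 - 3/2*γ1
step 2: 1/4*γ2 - 19/16*γ12
Answer: -19/16


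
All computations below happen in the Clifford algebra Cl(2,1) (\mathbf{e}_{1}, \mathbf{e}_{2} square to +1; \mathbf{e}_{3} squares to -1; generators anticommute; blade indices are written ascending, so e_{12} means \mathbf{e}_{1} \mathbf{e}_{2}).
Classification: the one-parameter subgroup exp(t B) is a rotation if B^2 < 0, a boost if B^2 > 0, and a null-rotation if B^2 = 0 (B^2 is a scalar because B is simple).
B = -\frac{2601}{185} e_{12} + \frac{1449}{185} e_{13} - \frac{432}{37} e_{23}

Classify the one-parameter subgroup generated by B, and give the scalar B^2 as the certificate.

B^2 term by term: the squares give (-\frac{2601}{185})^2*(e_{12})^2 + (\frac{1449}{185})^2*(e_{13})^2 + (-\frac{432}{37})^2*(e_{23})^2 = \frac{6765201}{34225}*(-1) + \frac{2099601}{34225}*(+1) + \frac{186624}{1369}*(+1) = 0 (each basis 2-blade squares to minus the product of its generators' squares); cross terms between blades sharing an index anticommute and cancel. So B^2 = 0.
Answer: null-rotation, certificate B^2 = 0. No conjugation can change B^2 = 0; the sign gives the class.


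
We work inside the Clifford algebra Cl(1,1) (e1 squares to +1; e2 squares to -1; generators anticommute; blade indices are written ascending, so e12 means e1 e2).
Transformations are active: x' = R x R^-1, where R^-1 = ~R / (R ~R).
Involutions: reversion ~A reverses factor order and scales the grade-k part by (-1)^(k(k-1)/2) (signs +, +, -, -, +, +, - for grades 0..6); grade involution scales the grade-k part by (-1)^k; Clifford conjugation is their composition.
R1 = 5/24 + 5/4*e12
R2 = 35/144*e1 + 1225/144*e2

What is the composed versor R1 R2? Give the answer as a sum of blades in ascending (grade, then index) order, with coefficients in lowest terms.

Distribute over the terms of R1 (each basis-blade product reordered to ascending indices, repeated generators contracted through their squares):
(5/24) R2 = 175/3456*e1 + 6125/3456*e2
(5/4*e12) R2 = -6125/576*e1 - 175/576*e2
Summing the partial products and collecting blades:
Answer: -36575/3456*e1 + 5075/3456*e2


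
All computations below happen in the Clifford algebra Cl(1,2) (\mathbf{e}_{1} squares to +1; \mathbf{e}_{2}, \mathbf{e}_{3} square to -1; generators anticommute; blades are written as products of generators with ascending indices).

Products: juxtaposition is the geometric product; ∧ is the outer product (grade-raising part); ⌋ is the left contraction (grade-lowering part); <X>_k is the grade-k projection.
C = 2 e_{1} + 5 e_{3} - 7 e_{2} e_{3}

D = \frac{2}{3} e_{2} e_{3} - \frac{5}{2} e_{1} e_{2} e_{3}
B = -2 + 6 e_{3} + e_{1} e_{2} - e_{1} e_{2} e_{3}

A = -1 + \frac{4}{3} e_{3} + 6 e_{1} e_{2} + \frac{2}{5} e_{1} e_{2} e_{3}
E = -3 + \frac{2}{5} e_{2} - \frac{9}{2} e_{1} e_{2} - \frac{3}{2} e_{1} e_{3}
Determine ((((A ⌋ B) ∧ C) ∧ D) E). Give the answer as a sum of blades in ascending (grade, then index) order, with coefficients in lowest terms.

step 1: \frac{2}{5} - 12 e_{3} + \frac{1}{3} e_{1} e_{2} + e_{1} e_{2} e_{3}
step 2: \frac{4}{5} e_{1} + 2 e_{3} + 24 e_{1} e_{3} - \frac{14}{5} e_{2} e_{3} + \frac{5}{3} e_{1} e_{2} e_{3}
step 3: \frac{8}{15} e_{1} e_{2} e_{3}
step 4: \frac{4}{5} e_{2} - \frac{12}{5} e_{3} + \frac{16}{75} e_{1} e_{3} - \frac{8}{5} e_{1} e_{2} e_{3}
Answer: \frac{4}{5} e_{2} - \frac{12}{5} e_{3} + \frac{16}{75} e_{1} e_{3} - \frac{8}{5} e_{1} e_{2} e_{3}


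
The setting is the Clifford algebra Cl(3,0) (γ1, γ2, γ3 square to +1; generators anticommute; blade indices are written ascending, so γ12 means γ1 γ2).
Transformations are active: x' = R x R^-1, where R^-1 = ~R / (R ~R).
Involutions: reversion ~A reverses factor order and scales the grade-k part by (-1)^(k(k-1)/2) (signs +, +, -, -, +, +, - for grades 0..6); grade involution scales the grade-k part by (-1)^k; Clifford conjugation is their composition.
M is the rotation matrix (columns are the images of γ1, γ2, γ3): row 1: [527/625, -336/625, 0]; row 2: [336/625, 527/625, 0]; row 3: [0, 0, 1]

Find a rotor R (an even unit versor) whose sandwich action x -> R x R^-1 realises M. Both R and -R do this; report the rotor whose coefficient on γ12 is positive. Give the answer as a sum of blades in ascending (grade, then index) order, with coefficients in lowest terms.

Method: write R = a + b12*γ12 + b13*γ13 + b23*γ23 with a^2 + b12^2 + b13^2 + b23^2 = 1 (so R^-1 = ~R). Expanding the columns R e_j ~R gives tr M = 4a^2 - 1 and, from the antisymmetric part, M21 - M12 = -4a*b12, M13 - M31 = 4a*b13, M32 - M23 = -4a*b23.
Here tr M = 1679/625, so a^2 = (1 + tr M)/4 = 576/625 and a = ±24/25. Taking a = 24/25: M21 - M12 = 672/625, M13 - M31 = 0, M32 - M23 = 0, giving b12 = -7/25, b13 = 0, b23 = 0, i.e. R = 24/25 - 7/25*γ12.
Its γ12 coefficient is negative, so report the other preimage -R.
Answer: -24/25 + 7/25*γ12. Why the constraint matters: R and -R act identically through the sandwich — M has trace 1679/625 either way — so only the sign condition on γ12 picks one of the two preimages.


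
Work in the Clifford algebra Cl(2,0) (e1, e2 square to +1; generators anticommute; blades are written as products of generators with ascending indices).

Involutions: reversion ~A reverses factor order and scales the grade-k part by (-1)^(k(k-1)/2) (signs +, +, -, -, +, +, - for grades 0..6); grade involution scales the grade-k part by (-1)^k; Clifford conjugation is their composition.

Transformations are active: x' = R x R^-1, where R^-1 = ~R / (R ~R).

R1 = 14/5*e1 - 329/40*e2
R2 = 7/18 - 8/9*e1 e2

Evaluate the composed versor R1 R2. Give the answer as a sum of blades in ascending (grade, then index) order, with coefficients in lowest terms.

Distribute over the terms of R1 (each basis-blade product reordered to ascending indices, repeated generators contracted through their squares):
(14/5*e1) R2 = 49/45*e1 - 112/45*e2
(-329/40*e2) R2 = -329/45*e1 - 2303/720*e2
Summing the partial products and collecting blades:
Answer: -56/9*e1 - 91/16*e2


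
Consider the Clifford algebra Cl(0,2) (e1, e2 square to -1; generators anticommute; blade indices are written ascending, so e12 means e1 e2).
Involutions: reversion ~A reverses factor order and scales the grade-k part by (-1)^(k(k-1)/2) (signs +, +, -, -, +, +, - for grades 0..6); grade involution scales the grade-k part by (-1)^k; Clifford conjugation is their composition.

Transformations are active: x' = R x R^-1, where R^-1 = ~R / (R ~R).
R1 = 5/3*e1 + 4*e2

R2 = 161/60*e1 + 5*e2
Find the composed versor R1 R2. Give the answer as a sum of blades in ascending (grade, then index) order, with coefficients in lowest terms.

Distribute over the terms of R1 (each basis-blade product reordered to ascending indices, repeated generators contracted through their squares):
(5/3*e1) R2 = -161/36 + 25/3*e12
(4*e2) R2 = -20 - 161/15*e12
Summing the partial products and collecting blades:
Answer: -881/36 - 12/5*e12


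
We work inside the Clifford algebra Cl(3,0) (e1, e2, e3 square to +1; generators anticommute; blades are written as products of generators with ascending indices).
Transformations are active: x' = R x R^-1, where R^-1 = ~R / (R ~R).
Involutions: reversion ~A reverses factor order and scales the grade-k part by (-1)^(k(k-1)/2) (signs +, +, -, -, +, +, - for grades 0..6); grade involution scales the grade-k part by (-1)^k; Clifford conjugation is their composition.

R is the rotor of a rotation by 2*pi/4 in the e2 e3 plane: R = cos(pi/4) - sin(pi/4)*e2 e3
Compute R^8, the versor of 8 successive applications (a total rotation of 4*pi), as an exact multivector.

Rotor phase runs at HALF the rotation angle; powers of one rotor simply add phase, so after 8 steps in e2 e3 the phase is 8*pi/4 = 2*pi and R^8 = cos(2*pi) - sin(2*pi)*e2 e3.
cos(2*pi) = 1 and sin(2*pi) = 0, so R^8 = 1. The total rotation 4*pi is 2 full turns, so every vector returns to itself, yet the rotor is +1, back on the identity sheet (an even number of 2*pi turns).
Answer: 1


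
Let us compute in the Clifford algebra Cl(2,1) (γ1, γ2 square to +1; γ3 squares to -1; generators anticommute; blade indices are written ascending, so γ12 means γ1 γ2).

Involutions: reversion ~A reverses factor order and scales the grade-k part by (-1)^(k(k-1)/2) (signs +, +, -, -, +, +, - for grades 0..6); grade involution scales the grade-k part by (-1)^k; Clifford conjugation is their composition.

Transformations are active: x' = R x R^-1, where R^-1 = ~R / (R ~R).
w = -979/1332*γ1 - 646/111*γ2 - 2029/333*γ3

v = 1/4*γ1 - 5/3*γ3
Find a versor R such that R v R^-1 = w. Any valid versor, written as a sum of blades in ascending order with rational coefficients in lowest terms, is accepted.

Equal squares first: v^2 = w^2 = -391/144. Then v + w = -323/666*γ1 - 646/111*γ2 - 2584/333*γ3 is a versor taking v to w, provided it is invertible.
Answer: -323/666*γ1 - 646/111*γ2 - 2584/333*γ3


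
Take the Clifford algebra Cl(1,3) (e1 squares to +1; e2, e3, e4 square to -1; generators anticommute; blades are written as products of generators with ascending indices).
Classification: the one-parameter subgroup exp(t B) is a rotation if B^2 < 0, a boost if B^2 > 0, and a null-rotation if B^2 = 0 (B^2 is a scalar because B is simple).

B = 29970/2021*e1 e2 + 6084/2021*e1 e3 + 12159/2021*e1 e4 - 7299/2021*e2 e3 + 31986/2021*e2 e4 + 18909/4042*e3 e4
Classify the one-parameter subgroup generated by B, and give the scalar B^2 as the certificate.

B^2 term by term: the squares give (29970/2021)^2*(e1 e2)^2 + (6084/2021)^2*(e1 e3)^2 + (12159/2021)^2*(e1 e4)^2 + (-7299/2021)^2*(e2 e3)^2 + (31986/2021)^2*(e2 e4)^2 + (18909/4042)^2*(e3 e4)^2 = 898200900/4084441*(+1) + 37015056/4084441*(+1) + 147841281/4084441*(+1) + 53275401/4084441*(-1) + 1023104196/4084441*(-1) + 357550281/16337764*(-1) = -81/4 (each basis 2-blade squares to minus the product of its generators' squares); cross terms between blades sharing an index anticommute and cancel; the commuting (index-disjoint) pairs give grade-4 terms 2*c*c'*(blade product), which cancel blade by blade — e1 e2 e3 e4: 566702730/4084441 - 389205648/4084441 - 177497082/4084441 = 0 — confirming B is simple. So B^2 = -81/4.
Answer: rotation, certificate B^2 = -81/4. Because -81/4 is invariant under every versor sandwich, the classification follows from its sign alone.


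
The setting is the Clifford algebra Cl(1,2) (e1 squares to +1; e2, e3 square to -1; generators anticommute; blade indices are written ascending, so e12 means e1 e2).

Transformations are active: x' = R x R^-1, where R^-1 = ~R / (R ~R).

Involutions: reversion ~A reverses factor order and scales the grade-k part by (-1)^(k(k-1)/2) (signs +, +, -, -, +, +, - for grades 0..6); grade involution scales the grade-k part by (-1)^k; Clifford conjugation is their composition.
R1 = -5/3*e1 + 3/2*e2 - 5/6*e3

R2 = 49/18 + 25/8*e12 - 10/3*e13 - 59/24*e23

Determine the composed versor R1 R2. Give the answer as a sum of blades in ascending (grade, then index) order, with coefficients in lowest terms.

Distribute over the terms of R1 (each basis-blade product reordered to ascending indices, repeated generators contracted through their squares):
(-5/3*e1) R2 = -245/54*e1 - 125/24*e2 + 50/9*e3 + 295/72*e123
(3/2*e2) R2 = 75/16*e1 + 49/12*e2 + 59/16*e3 + 5*e123
(-5/6*e3) R2 = 25/9*e1 + 295/144*e2 - 245/108*e3 - 125/48*e123
Summing the partial products and collecting blades:
Answer: 1265/432*e1 + 133/144*e2 + 3013/432*e3 + 935/144*e123


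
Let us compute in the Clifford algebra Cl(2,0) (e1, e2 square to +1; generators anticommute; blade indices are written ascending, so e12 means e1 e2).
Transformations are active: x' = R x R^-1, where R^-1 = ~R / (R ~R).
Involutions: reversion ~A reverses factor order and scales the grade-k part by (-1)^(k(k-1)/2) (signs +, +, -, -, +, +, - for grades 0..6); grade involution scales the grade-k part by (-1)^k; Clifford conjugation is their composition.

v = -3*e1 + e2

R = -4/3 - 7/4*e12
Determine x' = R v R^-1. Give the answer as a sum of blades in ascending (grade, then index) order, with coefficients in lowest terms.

~R = -4/3 + 7/4*e12, and R ~R = 697/144, so R^-1 = ~R / (697/144).
R v = 9/4*e1 - 79/12*e2
Answer: 1227/697*e1 + 1831/697*e2


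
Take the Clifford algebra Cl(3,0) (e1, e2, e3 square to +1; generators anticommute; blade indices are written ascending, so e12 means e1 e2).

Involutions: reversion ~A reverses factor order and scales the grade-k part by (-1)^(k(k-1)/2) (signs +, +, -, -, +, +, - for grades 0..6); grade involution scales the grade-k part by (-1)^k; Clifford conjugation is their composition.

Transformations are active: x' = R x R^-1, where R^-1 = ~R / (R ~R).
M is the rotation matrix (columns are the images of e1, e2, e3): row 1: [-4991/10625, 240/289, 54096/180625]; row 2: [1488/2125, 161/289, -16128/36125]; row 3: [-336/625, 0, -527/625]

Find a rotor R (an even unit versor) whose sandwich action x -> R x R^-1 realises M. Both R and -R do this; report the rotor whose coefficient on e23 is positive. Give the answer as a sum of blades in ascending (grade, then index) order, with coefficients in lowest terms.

Method: write R = a + b12*e12 + b13*e13 + b23*e23 with a^2 + b12^2 + b13^2 + b23^2 = 1 (so R^-1 = ~R). Expanding the columns R e_j ~R gives tr M = 4a^2 - 1 and, from the antisymmetric part, M21 - M12 = -4a*b12, M13 - M31 = 4a*b13, M32 - M23 = -4a*b23.
Here tr M = -5461/7225, so a^2 = (1 + tr M)/4 = 441/7225 and a = ±21/85. Taking a = 21/85: M21 - M12 = -4704/36125, M13 - M31 = 6048/7225, M32 - M23 = 16128/36125, giving b12 = 56/425, b13 = 72/85, b23 = -192/425, i.e. R = 21/85 + 56/425*e12 + 72/85*e13 - 192/425*e23.
Its e23 coefficient is negative, so report the other preimage -R.
Answer: -21/85 - 56/425*e12 - 72/85*e13 + 192/425*e23. Uniqueness: Spin(3) -> SO(3) maps R and -R to the same rotation of trace -5461/7225; fixing the sign of the e23 coefficient removes the ambiguity.


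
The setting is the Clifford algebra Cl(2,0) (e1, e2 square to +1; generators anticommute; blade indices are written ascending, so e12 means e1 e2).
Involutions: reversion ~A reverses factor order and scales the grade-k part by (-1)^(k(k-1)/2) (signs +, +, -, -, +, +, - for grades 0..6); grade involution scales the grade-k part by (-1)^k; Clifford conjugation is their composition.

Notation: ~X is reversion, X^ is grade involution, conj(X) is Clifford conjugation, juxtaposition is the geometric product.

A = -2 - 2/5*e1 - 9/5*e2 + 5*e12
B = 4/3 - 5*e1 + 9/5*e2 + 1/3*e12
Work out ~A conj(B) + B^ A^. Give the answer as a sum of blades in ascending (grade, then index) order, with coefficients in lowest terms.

first term: -232/75 - 32/15*e1 + 79/3*e2 + 93/25*e12
second term: -418/75 + 2/15*e1 + 463/15*e2 + 393/25*e12
Answer: -26/3 - 2*e1 + 286/5*e2 + 486/25*e12


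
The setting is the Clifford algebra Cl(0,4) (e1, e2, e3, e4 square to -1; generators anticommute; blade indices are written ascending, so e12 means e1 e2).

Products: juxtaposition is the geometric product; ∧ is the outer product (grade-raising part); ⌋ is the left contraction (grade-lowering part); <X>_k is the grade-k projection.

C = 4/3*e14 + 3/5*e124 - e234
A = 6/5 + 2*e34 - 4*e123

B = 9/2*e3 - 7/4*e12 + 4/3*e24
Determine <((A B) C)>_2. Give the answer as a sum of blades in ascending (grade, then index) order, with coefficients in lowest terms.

step 1: -8/5*e3 + 9*e4 + 159/10*e12 - 8/3*e23 + 8/5*e24 - 16/3*e134 - 7/2*e1234
step 2: 727/50*e1 - 973/90*e3 - 1831/150*e4 - 193/15*e12 + 157/15*e23 + 114/5*e24 + 493/30*e134 - 1016/225*e1234
step 3: -193/15*e12 + 157/15*e23 + 114/5*e24
Answer: -193/15*e12 + 157/15*e23 + 114/5*e24


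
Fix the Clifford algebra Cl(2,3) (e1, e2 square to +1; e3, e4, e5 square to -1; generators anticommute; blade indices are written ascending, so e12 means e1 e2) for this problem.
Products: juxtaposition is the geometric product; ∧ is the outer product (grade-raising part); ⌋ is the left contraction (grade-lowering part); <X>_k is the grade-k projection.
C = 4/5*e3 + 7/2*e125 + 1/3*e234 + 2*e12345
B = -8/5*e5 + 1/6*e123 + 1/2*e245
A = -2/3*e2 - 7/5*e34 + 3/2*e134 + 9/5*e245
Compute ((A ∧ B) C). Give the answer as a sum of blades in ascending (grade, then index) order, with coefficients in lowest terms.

step 1: 16/15*e25 + 56/25*e345 - 12/5*e1345
step 2: 56/15*e1 - 24/5*e2 + 112/25*e12 + 56/75*e25 - 224/125*e45 - 4/5*e125 + 32/15*e134 + 48/25*e145 + 42/5*e234 - 64/75*e235 - 16/45*e345 - 196/25*e1234
Answer: 56/15*e1 - 24/5*e2 + 112/25*e12 + 56/75*e25 - 224/125*e45 - 4/5*e125 + 32/15*e134 + 48/25*e145 + 42/5*e234 - 64/75*e235 - 16/45*e345 - 196/25*e1234


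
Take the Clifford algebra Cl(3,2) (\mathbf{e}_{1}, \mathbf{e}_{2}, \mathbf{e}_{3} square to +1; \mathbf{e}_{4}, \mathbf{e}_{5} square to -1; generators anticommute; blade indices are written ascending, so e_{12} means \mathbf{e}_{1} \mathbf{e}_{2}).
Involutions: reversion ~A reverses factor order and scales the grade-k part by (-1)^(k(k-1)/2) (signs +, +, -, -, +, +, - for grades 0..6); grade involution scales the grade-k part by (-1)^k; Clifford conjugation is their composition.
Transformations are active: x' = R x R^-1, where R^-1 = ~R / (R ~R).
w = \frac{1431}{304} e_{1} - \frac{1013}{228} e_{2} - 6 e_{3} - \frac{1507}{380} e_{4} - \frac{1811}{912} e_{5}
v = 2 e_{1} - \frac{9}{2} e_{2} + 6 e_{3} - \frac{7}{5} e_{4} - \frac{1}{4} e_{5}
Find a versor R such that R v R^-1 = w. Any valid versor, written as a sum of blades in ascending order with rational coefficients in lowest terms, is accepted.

Sketch: the shared square \frac{23291}{400} makes R = v + w = \frac{2039}{304} e_{1} - \frac{2039}{228} e_{2} - \frac{2039}{380} e_{4} - \frac{2039}{912} e_{5} the natural versor; its sandwich fixes that direction, negates (v - w)/2, and sends v to w.
Answer: \frac{2039}{304} e_{1} - \frac{2039}{228} e_{2} - \frac{2039}{380} e_{4} - \frac{2039}{912} e_{5}


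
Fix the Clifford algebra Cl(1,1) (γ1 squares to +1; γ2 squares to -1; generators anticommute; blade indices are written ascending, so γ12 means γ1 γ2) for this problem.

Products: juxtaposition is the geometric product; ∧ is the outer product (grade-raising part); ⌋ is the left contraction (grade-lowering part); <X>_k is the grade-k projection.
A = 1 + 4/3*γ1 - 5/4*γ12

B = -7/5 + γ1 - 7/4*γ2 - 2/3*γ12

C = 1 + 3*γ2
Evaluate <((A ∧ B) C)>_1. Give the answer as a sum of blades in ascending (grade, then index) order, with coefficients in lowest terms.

step 1: -7/5 - 13/15*γ1 - 7/4*γ2 - 5/4*γ12
step 2: 77/20 + 173/60*γ1 - 119/20*γ2 - 77/20*γ12
step 3: 173/60*γ1 - 119/20*γ2
Answer: 173/60*γ1 - 119/20*γ2


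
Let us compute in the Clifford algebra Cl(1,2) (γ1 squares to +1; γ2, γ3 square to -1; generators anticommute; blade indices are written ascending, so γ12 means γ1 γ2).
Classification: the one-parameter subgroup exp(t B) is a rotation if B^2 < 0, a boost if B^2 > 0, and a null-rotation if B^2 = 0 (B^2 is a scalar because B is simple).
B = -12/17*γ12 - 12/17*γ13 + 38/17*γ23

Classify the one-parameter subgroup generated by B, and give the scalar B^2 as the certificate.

B^2 term by term: the squares give (-12/17)^2*(γ12)^2 + (-12/17)^2*(γ13)^2 + (38/17)^2*(γ23)^2 = 144/289*(+1) + 144/289*(+1) + 1444/289*(-1) = -4 (each basis 2-blade squares to minus the product of its generators' squares); cross terms between blades sharing an index anticommute and cancel. So B^2 = -4.
Answer: rotation, certificate B^2 = -4. The class reads off the invariant scalar -4 directly.


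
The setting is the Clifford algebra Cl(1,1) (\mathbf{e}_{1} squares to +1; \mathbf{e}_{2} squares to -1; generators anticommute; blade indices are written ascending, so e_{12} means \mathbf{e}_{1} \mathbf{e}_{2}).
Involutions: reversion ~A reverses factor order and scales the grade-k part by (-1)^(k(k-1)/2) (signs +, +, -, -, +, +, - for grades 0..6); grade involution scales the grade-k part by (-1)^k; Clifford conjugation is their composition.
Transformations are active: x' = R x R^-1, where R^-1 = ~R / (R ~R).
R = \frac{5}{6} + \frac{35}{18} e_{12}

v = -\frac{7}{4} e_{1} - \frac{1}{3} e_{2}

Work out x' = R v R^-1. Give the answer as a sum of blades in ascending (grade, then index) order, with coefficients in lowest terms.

~R = \frac{5}{6} - \frac{35}{18} e_{12}, and R ~R = -\frac{250}{81}, so R^-1 = ~R / (-\frac{250}{81}).
R v = -\frac{175}{216} e_{1} + \frac{25}{8} e_{2}
Answer: \frac{35}{16} e_{1} - \frac{65}{48} e_{2}


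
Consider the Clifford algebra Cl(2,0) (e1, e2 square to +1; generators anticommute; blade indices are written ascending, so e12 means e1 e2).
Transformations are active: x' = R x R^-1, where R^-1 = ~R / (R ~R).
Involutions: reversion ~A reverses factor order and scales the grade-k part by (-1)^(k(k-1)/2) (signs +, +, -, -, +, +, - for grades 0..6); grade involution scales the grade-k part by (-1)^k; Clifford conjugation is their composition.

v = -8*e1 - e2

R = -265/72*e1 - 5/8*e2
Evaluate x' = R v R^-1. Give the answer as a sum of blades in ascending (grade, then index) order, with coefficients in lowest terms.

~R = -265/72*e1 - 5/8*e2, and R ~R = 36125/2592, so R^-1 = ~R / (36125/2592).
R v = 2165/72 - 95/72*e12
Answer: -11389/1445*e1 - 2452/1445*e2


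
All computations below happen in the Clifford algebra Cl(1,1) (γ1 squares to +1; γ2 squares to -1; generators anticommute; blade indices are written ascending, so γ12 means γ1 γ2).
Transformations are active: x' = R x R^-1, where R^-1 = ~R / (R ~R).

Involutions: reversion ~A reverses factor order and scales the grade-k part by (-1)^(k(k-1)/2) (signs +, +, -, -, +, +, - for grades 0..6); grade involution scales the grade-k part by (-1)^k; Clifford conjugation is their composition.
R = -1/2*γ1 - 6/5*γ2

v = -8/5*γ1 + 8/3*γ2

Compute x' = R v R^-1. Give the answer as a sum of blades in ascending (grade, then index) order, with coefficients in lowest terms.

~R = -1/2*γ1 - 6/5*γ2, and R ~R = -119/100, so R^-1 = ~R / (-119/100).
R v = 4 - 244/75*γ12
Answer: 2952/595*γ1 + 1928/357*γ2


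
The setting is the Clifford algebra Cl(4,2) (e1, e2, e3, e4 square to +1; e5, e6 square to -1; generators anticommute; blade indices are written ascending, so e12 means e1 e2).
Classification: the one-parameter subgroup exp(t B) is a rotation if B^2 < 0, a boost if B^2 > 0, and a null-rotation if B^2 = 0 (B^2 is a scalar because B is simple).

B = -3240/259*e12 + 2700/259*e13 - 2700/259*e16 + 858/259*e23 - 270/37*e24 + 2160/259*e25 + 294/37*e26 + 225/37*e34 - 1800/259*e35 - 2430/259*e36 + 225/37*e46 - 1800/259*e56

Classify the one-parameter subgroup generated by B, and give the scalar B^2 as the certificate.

B^2 term by term: the squares give (-3240/259)^2*(e12)^2 + (2700/259)^2*(e13)^2 + (-2700/259)^2*(e16)^2 + (858/259)^2*(e23)^2 + (-270/37)^2*(e24)^2 + (2160/259)^2*(e25)^2 + (294/37)^2*(e26)^2 + (225/37)^2*(e34)^2 + (-1800/259)^2*(e35)^2 + (-2430/259)^2*(e36)^2 + (225/37)^2*(e46)^2 + (-1800/259)^2*(e56)^2 = 10497600/67081*(-1) + 7290000/67081*(-1) + 7290000/67081*(+1) + 736164/67081*(-1) + 72900/1369*(-1) + 4665600/67081*(+1) + 86436/1369*(+1) + 50625/1369*(-1) + 3240000/67081*(+1) + 5904900/67081*(+1) + 50625/1369*(+1) + 3240000/67081*(-1) = 0 (each basis 2-blade squares to minus the product of its generators' squares); cross terms between blades sharing an index anticommute and cancel; the commuting (index-disjoint) pairs give grade-4 terms 2*c*c'*(blade product), which cancel blade by blade — e1234: -1458000/9583 + 1458000/9583 = 0; e1235: 11664000/67081 - 11664000/67081 = 0; e1236: 15746400/67081 - 226800/1369 - 4633200/67081 = 0; e1246: -1458000/9583 + 1458000/9583 = 0; e1256: 11664000/67081 - 11664000/67081 = 0; e1346: 1215000/9583 - 1215000/9583 = 0; e1356: -9720000/67081 + 9720000/67081 = 0; e2345: -972000/9583 + 972000/9583 = 0; e2346: 386100/9583 - 1312200/9583 + 132300/1369 = 0; e2356: -3088800/67081 + 10497600/67081 - 151200/1369 = 0; e2456: 972000/9583 - 972000/9583 = 0; e3456: -810000/9583 + 810000/9583 = 0 — confirming B is simple. So B^2 = 0.
Answer: null-rotation, certificate B^2 = 0. Check the certificate: B^2 = 0, and that sign is decisive whatever form B takes.
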